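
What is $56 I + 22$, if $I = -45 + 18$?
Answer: $-1490$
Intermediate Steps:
$I = -27$
$56 I + 22 = 56 \left(-27\right) + 22 = -1512 + 22 = -1490$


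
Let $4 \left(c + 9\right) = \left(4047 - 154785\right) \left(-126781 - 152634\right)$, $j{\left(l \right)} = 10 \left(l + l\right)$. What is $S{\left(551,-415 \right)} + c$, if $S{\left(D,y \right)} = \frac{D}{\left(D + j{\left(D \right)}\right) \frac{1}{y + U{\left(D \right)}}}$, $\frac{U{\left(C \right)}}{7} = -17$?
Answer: $\frac{147414603463}{14} \approx 1.053 \cdot 10^{10}$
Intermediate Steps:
$j{\left(l \right)} = 20 l$ ($j{\left(l \right)} = 10 \cdot 2 l = 20 l$)
$U{\left(C \right)} = -119$ ($U{\left(C \right)} = 7 \left(-17\right) = -119$)
$S{\left(D,y \right)} = - \frac{17}{3} + \frac{y}{21}$ ($S{\left(D,y \right)} = \frac{D}{\left(D + 20 D\right) \frac{1}{y - 119}} = \frac{D}{21 D \frac{1}{-119 + y}} = D \frac{-119 + y}{21 D} = - \frac{17}{3} + \frac{y}{21}$)
$c = \frac{21059229117}{2}$ ($c = -9 + \frac{\left(4047 - 154785\right) \left(-126781 - 152634\right)}{4} = -9 + \frac{\left(-150738\right) \left(-279415\right)}{4} = -9 + \frac{1}{4} \cdot 42118458270 = -9 + \frac{21059229135}{2} = \frac{21059229117}{2} \approx 1.053 \cdot 10^{10}$)
$S{\left(551,-415 \right)} + c = \left(- \frac{17}{3} + \frac{1}{21} \left(-415\right)\right) + \frac{21059229117}{2} = \left(- \frac{17}{3} - \frac{415}{21}\right) + \frac{21059229117}{2} = - \frac{178}{7} + \frac{21059229117}{2} = \frac{147414603463}{14}$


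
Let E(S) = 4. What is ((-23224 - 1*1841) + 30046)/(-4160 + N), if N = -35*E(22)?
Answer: -4981/4300 ≈ -1.1584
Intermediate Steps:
N = -140 (N = -35*4 = -140)
((-23224 - 1*1841) + 30046)/(-4160 + N) = ((-23224 - 1*1841) + 30046)/(-4160 - 140) = ((-23224 - 1841) + 30046)/(-4300) = (-25065 + 30046)*(-1/4300) = 4981*(-1/4300) = -4981/4300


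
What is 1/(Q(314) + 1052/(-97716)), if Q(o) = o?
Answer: 24429/7670443 ≈ 0.0031848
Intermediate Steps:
1/(Q(314) + 1052/(-97716)) = 1/(314 + 1052/(-97716)) = 1/(314 + 1052*(-1/97716)) = 1/(314 - 263/24429) = 1/(7670443/24429) = 24429/7670443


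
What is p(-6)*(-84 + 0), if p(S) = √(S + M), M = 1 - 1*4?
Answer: -252*I ≈ -252.0*I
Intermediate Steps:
M = -3 (M = 1 - 4 = -3)
p(S) = √(-3 + S) (p(S) = √(S - 3) = √(-3 + S))
p(-6)*(-84 + 0) = √(-3 - 6)*(-84 + 0) = √(-9)*(-84) = (3*I)*(-84) = -252*I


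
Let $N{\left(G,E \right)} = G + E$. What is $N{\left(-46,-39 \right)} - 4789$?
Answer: $-4874$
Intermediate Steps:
$N{\left(G,E \right)} = E + G$
$N{\left(-46,-39 \right)} - 4789 = \left(-39 - 46\right) - 4789 = -85 - 4789 = -4874$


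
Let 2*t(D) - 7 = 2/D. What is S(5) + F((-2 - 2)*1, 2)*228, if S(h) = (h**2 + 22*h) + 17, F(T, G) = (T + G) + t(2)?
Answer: 608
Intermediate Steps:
t(D) = 7/2 + 1/D (t(D) = 7/2 + (2/D)/2 = 7/2 + 1/D)
F(T, G) = 4 + G + T (F(T, G) = (T + G) + (7/2 + 1/2) = (G + T) + (7/2 + 1/2) = (G + T) + 4 = 4 + G + T)
S(h) = 17 + h**2 + 22*h
S(5) + F((-2 - 2)*1, 2)*228 = (17 + 5**2 + 22*5) + (4 + 2 + (-2 - 2)*1)*228 = (17 + 25 + 110) + (4 + 2 - 4*1)*228 = 152 + (4 + 2 - 4)*228 = 152 + 2*228 = 152 + 456 = 608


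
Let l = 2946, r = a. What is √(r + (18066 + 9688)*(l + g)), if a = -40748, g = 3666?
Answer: 10*√1834687 ≈ 13545.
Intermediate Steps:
r = -40748
√(r + (18066 + 9688)*(l + g)) = √(-40748 + (18066 + 9688)*(2946 + 3666)) = √(-40748 + 27754*6612) = √(-40748 + 183509448) = √183468700 = 10*√1834687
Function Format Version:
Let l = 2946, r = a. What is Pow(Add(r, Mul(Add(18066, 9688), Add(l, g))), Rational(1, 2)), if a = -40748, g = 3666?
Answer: Mul(10, Pow(1834687, Rational(1, 2))) ≈ 13545.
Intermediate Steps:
r = -40748
Pow(Add(r, Mul(Add(18066, 9688), Add(l, g))), Rational(1, 2)) = Pow(Add(-40748, Mul(Add(18066, 9688), Add(2946, 3666))), Rational(1, 2)) = Pow(Add(-40748, Mul(27754, 6612)), Rational(1, 2)) = Pow(Add(-40748, 183509448), Rational(1, 2)) = Pow(183468700, Rational(1, 2)) = Mul(10, Pow(1834687, Rational(1, 2)))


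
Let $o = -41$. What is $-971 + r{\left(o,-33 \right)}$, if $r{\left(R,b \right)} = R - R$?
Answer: $-971$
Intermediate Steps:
$r{\left(R,b \right)} = 0$
$-971 + r{\left(o,-33 \right)} = -971 + 0 = -971$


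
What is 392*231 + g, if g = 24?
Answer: 90576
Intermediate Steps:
392*231 + g = 392*231 + 24 = 90552 + 24 = 90576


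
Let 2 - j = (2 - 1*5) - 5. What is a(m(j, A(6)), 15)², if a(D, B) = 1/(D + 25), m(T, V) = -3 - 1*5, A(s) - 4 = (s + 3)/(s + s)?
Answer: 1/289 ≈ 0.0034602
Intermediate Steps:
A(s) = 4 + (3 + s)/(2*s) (A(s) = 4 + (s + 3)/(s + s) = 4 + (3 + s)/((2*s)) = 4 + (3 + s)*(1/(2*s)) = 4 + (3 + s)/(2*s))
j = 10 (j = 2 - ((2 - 1*5) - 5) = 2 - ((2 - 5) - 5) = 2 - (-3 - 5) = 2 - 1*(-8) = 2 + 8 = 10)
m(T, V) = -8 (m(T, V) = -3 - 5 = -8)
a(D, B) = 1/(25 + D)
a(m(j, A(6)), 15)² = (1/(25 - 8))² = (1/17)² = 1/289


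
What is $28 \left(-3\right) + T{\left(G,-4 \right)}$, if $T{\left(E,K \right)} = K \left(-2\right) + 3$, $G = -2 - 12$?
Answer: $-73$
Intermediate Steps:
$G = -14$ ($G = -2 - 12 = -14$)
$T{\left(E,K \right)} = 3 - 2 K$ ($T{\left(E,K \right)} = - 2 K + 3 = 3 - 2 K$)
$28 \left(-3\right) + T{\left(G,-4 \right)} = 28 \left(-3\right) + \left(3 - -8\right) = -84 + \left(3 + 8\right) = -84 + 11 = -73$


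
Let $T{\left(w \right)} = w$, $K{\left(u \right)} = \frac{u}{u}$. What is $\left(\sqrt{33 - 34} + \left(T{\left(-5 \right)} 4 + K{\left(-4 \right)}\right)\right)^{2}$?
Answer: $\left(19 - i\right)^{2} \approx 360.0 - 38.0 i$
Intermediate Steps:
$K{\left(u \right)} = 1$
$\left(\sqrt{33 - 34} + \left(T{\left(-5 \right)} 4 + K{\left(-4 \right)}\right)\right)^{2} = \left(\sqrt{33 - 34} + \left(\left(-5\right) 4 + 1\right)\right)^{2} = \left(\sqrt{-1} + \left(-20 + 1\right)\right)^{2} = \left(i - 19\right)^{2} = \left(-19 + i\right)^{2}$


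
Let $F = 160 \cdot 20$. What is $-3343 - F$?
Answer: $-6543$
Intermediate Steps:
$F = 3200$
$-3343 - F = -3343 - 3200 = -6543$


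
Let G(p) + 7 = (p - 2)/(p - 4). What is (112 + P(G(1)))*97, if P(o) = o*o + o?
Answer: 130756/9 ≈ 14528.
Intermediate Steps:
G(p) = -7 + (-2 + p)/(-4 + p) (G(p) = -7 + (p - 2)/(p - 4) = -7 + (-2 + p)/(-4 + p))
P(o) = o + o**2 (P(o) = o**2 + o = o + o**2)
(112 + P(G(1)))*97 = (112 + (2*(13 - 3*1)/(-4 + 1))*(1 + 2*(13 - 3*1)/(-4 + 1)))*97 = (112 + (2*(13 - 3)/(-3))*(1 + 2*(13 - 3)/(-3)))*97 = (112 + (2*(-1/3)*10)*(1 + 2*(-1/3)*10))*97 = (112 - 20*(1 - 20/3)/3)*97 = (112 - 20/3*(-17/3))*97 = (112 + 340/9)*97 = (1348/9)*97 = 130756/9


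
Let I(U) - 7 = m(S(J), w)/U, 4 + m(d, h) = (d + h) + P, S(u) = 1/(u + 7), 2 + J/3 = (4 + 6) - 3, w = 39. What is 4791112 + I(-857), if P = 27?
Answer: 90331756261/18854 ≈ 4.7911e+6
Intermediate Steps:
J = 15 (J = -6 + 3*((4 + 6) - 3) = -6 + 3*(10 - 3) = -6 + 3*7 = -6 + 21 = 15)
S(u) = 1/(7 + u)
m(d, h) = 23 + d + h (m(d, h) = -4 + ((d + h) + 27) = -4 + (27 + d + h) = 23 + d + h)
I(U) = 7 + 1365/(22*U) (I(U) = 7 + (23 + 1/(7 + 15) + 39)/U = 7 + (23 + 1/22 + 39)/U = 7 + 1365/(22*U))
4791112 + I(-857) = 4791112 + (7 + (1365/22)/(-857)) = 4791112 + (7 + (1365/22)*(-1/857)) = 4791112 + (7 - 1365/18854) = 4791112 + 130613/18854 = 90331756261/18854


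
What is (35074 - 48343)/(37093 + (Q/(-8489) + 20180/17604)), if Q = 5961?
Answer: -495731020941/1385814373921 ≈ -0.35772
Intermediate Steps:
(35074 - 48343)/(37093 + (Q/(-8489) + 20180/17604)) = (35074 - 48343)/(37093 + (5961/(-8489) + 20180/17604)) = -13269/(37093 + (5961*(-1/8489) + 20180*(1/17604))) = -13269/(37093 + (-5961/8489 + 5045/4401)) = -13269/(37093 + 16592644/37360089) = -13269/1385814373921/37360089 = -13269*37360089/1385814373921 = -495731020941/1385814373921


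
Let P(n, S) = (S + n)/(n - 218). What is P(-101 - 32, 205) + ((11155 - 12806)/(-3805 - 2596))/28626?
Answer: -37585021/183235026 ≈ -0.20512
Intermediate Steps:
P(n, S) = (S + n)/(-218 + n)
P(-101 - 32, 205) + ((11155 - 12806)/(-3805 - 2596))/28626 = (205 + (-101 - 32))/(-218 + (-101 - 32)) + ((11155 - 12806)/(-3805 - 2596))/28626 = (205 - 133)/(-218 - 133) - 1651/(-6401)*(1/28626) = 72/(-351) - 1651*(-1/6401)*(1/28626) = -1/351*72 + (1651/6401)*(1/28626) = -8/39 + 127/14095002 = -37585021/183235026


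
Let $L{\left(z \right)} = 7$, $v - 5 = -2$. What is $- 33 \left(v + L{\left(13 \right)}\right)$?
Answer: $-330$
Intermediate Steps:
$v = 3$ ($v = 5 - 2 = 3$)
$- 33 \left(v + L{\left(13 \right)}\right) = - 33 \left(3 + 7\right) = \left(-33\right) 10 = -330$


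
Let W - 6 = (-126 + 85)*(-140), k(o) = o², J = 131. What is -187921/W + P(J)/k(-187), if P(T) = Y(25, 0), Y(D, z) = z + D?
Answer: -386545047/11819522 ≈ -32.704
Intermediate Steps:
Y(D, z) = D + z
P(T) = 25 (P(T) = 25 + 0 = 25)
W = 5746 (W = 6 + (-126 + 85)*(-140) = 6 - 41*(-140) = 6 + 5740 = 5746)
-187921/W + P(J)/k(-187) = -187921/5746 + 25/((-187)²) = -187921*1/5746 + 25/34969 = -187921/5746 + 25*(1/34969) = -187921/5746 + 25/34969 = -386545047/11819522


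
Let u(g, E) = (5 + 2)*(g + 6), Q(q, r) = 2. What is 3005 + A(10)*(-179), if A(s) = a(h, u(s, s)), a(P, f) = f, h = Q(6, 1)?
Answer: -17043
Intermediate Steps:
u(g, E) = 42 + 7*g (u(g, E) = 7*(6 + g) = 42 + 7*g)
h = 2
A(s) = 42 + 7*s
3005 + A(10)*(-179) = 3005 + (42 + 7*10)*(-179) = 3005 + (42 + 70)*(-179) = 3005 + 112*(-179) = 3005 - 20048 = -17043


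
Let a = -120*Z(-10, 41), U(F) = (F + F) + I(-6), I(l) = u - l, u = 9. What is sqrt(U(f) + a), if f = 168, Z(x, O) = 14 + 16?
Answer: 57*I ≈ 57.0*I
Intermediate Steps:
I(l) = 9 - l
Z(x, O) = 30
U(F) = 15 + 2*F (U(F) = (F + F) + (9 - 1*(-6)) = 2*F + (9 + 6) = 2*F + 15 = 15 + 2*F)
a = -3600 (a = -120*30 = -3600)
sqrt(U(f) + a) = sqrt((15 + 2*168) - 3600) = sqrt((15 + 336) - 3600) = sqrt(351 - 3600) = sqrt(-3249) = 57*I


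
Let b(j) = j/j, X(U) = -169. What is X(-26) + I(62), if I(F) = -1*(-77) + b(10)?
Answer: -91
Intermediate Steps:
b(j) = 1
I(F) = 78 (I(F) = -1*(-77) + 1 = 77 + 1 = 78)
X(-26) + I(62) = -169 + 78 = -91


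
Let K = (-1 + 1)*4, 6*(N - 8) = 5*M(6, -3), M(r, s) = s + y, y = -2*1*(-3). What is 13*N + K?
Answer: 273/2 ≈ 136.50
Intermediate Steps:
y = 6 (y = -2*(-3) = -1*(-6) = 6)
M(r, s) = 6 + s (M(r, s) = s + 6 = 6 + s)
N = 21/2 (N = 8 + (5*(6 - 3))/6 = 8 + (5*3)/6 = 8 + (⅙)*15 = 8 + 5/2 = 21/2 ≈ 10.500)
K = 0 (K = 0*4 = 0)
13*N + K = 13*(21/2) + 0 = 273/2 + 0 = 273/2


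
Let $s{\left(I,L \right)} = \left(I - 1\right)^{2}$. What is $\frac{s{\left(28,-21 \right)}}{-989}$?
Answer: $- \frac{729}{989} \approx -0.73711$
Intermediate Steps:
$s{\left(I,L \right)} = \left(-1 + I\right)^{2}$
$\frac{s{\left(28,-21 \right)}}{-989} = \frac{\left(-1 + 28\right)^{2}}{-989} = 27^{2} \left(- \frac{1}{989}\right) = 729 \left(- \frac{1}{989}\right) = - \frac{729}{989}$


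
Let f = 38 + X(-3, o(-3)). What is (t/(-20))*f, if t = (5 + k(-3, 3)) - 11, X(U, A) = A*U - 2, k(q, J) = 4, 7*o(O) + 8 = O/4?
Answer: 159/40 ≈ 3.9750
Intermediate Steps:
o(O) = -8/7 + O/28 (o(O) = -8/7 + (O/4)/7 = -8/7 + O/28)
X(U, A) = -2 + A*U
f = 159/4 (f = 38 + (-2 + (-8/7 + (1/28)*(-3))*(-3)) = 38 + (-2 + (-8/7 - 3/28)*(-3)) = 38 + (-2 - 5/4*(-3)) = 38 + (-2 + 15/4) = 38 + 7/4 = 159/4 ≈ 39.750)
t = -2 (t = (5 + 4) - 11 = 9 - 11 = -2)
(t/(-20))*f = -2/(-20)*(159/4) = -2*(-1/20)*(159/4) = (⅒)*(159/4) = 159/40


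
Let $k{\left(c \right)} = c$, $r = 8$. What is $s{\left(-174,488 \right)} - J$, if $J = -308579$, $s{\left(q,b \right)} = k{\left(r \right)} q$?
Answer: $307187$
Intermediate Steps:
$s{\left(q,b \right)} = 8 q$
$s{\left(-174,488 \right)} - J = 8 \left(-174\right) - -308579 = -1392 + 308579 = 307187$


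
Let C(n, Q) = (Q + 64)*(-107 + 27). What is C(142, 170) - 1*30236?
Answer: -48956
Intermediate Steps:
C(n, Q) = -5120 - 80*Q (C(n, Q) = (64 + Q)*(-80) = -5120 - 80*Q)
C(142, 170) - 1*30236 = (-5120 - 80*170) - 1*30236 = (-5120 - 13600) - 30236 = -18720 - 30236 = -48956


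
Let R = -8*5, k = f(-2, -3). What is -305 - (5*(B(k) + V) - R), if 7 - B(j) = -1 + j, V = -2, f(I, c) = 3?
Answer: -360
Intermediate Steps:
k = 3
R = -40
B(j) = 8 - j (B(j) = 7 - (-1 + j) = 7 + (1 - j) = 8 - j)
-305 - (5*(B(k) + V) - R) = -305 - (5*((8 - 1*3) - 2) - 1*(-40)) = -305 - (5*((8 - 3) - 2) + 40) = -305 - (5*(5 - 2) + 40) = -305 - (5*3 + 40) = -305 - (15 + 40) = -305 - 1*55 = -305 - 55 = -360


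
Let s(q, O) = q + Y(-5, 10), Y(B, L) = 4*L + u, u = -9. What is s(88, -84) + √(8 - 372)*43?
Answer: 119 + 86*I*√91 ≈ 119.0 + 820.39*I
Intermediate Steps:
Y(B, L) = -9 + 4*L (Y(B, L) = 4*L - 9 = -9 + 4*L)
s(q, O) = 31 + q (s(q, O) = q + (-9 + 4*10) = q + (-9 + 40) = q + 31 = 31 + q)
s(88, -84) + √(8 - 372)*43 = (31 + 88) + √(8 - 372)*43 = 119 + √(-364)*43 = 119 + (2*I*√91)*43 = 119 + 86*I*√91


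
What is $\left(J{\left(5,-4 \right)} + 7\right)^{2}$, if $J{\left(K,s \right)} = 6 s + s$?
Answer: $441$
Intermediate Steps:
$J{\left(K,s \right)} = 7 s$
$\left(J{\left(5,-4 \right)} + 7\right)^{2} = \left(7 \left(-4\right) + 7\right)^{2} = \left(-28 + 7\right)^{2} = \left(-21\right)^{2} = 441$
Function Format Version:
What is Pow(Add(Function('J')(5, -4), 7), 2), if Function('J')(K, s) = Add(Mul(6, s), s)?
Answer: 441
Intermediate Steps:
Function('J')(K, s) = Mul(7, s)
Pow(Add(Function('J')(5, -4), 7), 2) = Pow(Add(Mul(7, -4), 7), 2) = Pow(Add(-28, 7), 2) = Pow(-21, 2) = 441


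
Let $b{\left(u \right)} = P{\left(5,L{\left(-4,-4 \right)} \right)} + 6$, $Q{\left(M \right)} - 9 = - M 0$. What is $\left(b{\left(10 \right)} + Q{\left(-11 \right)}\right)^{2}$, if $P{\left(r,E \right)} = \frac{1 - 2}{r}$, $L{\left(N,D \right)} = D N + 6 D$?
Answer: $\frac{5476}{25} \approx 219.04$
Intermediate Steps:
$L{\left(N,D \right)} = 6 D + D N$
$Q{\left(M \right)} = 9$ ($Q{\left(M \right)} = 9 - M 0 = 9 - 0 = 9 + 0 = 9$)
$P{\left(r,E \right)} = - \frac{1}{r}$
$b{\left(u \right)} = \frac{29}{5}$ ($b{\left(u \right)} = - \frac{1}{5} + 6 = \frac{29}{5}$)
$\left(b{\left(10 \right)} + Q{\left(-11 \right)}\right)^{2} = \left(\frac{29}{5} + 9\right)^{2} = \left(\frac{74}{5}\right)^{2} = \frac{5476}{25}$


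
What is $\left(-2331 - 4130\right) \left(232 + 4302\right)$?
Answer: $-29294174$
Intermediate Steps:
$\left(-2331 - 4130\right) \left(232 + 4302\right) = \left(-6461\right) 4534 = -29294174$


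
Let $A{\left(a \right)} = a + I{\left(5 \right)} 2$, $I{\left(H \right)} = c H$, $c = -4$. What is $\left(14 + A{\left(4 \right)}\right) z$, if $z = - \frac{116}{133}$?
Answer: $\frac{2552}{133} \approx 19.188$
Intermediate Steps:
$I{\left(H \right)} = - 4 H$
$z = - \frac{116}{133}$ ($z = \left(-116\right) \frac{1}{133} = - \frac{116}{133} \approx -0.87218$)
$A{\left(a \right)} = -40 + a$ ($A{\left(a \right)} = a + \left(-4\right) 5 \cdot 2 = a - 40 = -40 + a$)
$\left(14 + A{\left(4 \right)}\right) z = \left(14 + \left(-40 + 4\right)\right) \left(- \frac{116}{133}\right) = \left(14 - 36\right) \left(- \frac{116}{133}\right) = \left(-22\right) \left(- \frac{116}{133}\right) = \frac{2552}{133}$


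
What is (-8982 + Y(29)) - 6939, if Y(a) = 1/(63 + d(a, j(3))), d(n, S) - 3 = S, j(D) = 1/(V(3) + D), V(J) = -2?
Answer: -1066706/67 ≈ -15921.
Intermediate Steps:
j(D) = 1/(-2 + D)
d(n, S) = 3 + S
Y(a) = 1/67 (Y(a) = 1/(63 + (3 + 1/(-2 + 3))) = 1/(63 + (3 + 1/1)) = 1/(63 + (3 + 1)) = 1/(63 + 4) = 1/67)
(-8982 + Y(29)) - 6939 = (-8982 + 1/67) - 6939 = -601793/67 - 6939 = -1066706/67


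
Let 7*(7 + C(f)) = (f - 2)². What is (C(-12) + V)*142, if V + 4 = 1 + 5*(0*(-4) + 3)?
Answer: 4686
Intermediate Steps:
C(f) = -7 + (-2 + f)²/7 (C(f) = -7 + (f - 2)²/7 = -7 + (-2 + f)²/7)
V = 12 (V = -4 + (1 + 5*(0*(-4) + 3)) = -4 + (1 + 5*(0 + 3)) = -4 + (1 + 5*3) = -4 + (1 + 15) = -4 + 16 = 12)
(C(-12) + V)*142 = ((-7 + (-2 - 12)²/7) + 12)*142 = ((-7 + (⅐)*(-14)²) + 12)*142 = ((-7 + (⅐)*196) + 12)*142 = ((-7 + 28) + 12)*142 = (21 + 12)*142 = 33*142 = 4686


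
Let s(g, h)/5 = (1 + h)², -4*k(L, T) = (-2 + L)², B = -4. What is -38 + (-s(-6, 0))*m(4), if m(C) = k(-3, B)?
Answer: -27/4 ≈ -6.7500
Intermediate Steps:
k(L, T) = -(-2 + L)²/4
s(g, h) = 5*(1 + h)²
m(C) = -25/4 (m(C) = -(-2 - 3)²/4 = -¼*(-5)² = -¼*25 = -25/4)
-38 + (-s(-6, 0))*m(4) = -38 - 5*(1 + 0)²*(-25/4) = -38 - 5*1²*(-25/4) = -38 - 5*(-25/4) = -38 + 125/4 = -27/4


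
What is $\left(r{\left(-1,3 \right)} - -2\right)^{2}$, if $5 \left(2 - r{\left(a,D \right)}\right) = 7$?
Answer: $\frac{169}{25} \approx 6.76$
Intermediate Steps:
$r{\left(a,D \right)} = \frac{3}{5}$ ($r{\left(a,D \right)} = 2 - \frac{7}{5} = \frac{3}{5}$)
$\left(r{\left(-1,3 \right)} - -2\right)^{2} = \left(\frac{3}{5} - -2\right)^{2} = \left(\frac{3}{5} + \left(-59 + 61\right)\right)^{2} = \left(\frac{3}{5} + 2\right)^{2} = \left(\frac{13}{5}\right)^{2} = \frac{169}{25}$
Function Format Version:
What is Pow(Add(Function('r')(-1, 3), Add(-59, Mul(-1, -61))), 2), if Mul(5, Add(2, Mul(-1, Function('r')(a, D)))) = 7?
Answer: Rational(169, 25) ≈ 6.7600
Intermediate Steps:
Function('r')(a, D) = Rational(3, 5) (Function('r')(a, D) = Add(2, Mul(Rational(-1, 5), 7)) = Add(2, Rational(-7, 5)) = Rational(3, 5))
Pow(Add(Function('r')(-1, 3), Add(-59, Mul(-1, -61))), 2) = Pow(Add(Rational(3, 5), Add(-59, Mul(-1, -61))), 2) = Pow(Add(Rational(3, 5), Add(-59, 61)), 2) = Pow(Add(Rational(3, 5), 2), 2) = Pow(Rational(13, 5), 2) = Rational(169, 25)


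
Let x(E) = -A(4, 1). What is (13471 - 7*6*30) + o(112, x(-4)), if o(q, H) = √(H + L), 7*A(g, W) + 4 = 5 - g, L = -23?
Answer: 12211 + I*√1106/7 ≈ 12211.0 + 4.7509*I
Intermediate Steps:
A(g, W) = ⅐ - g/7 (A(g, W) = -4/7 + (5 - g)/7 = -4/7 + (5/7 - g/7) = ⅐ - g/7)
x(E) = 3/7 (x(E) = -(⅐ - ⅐*4) = -(⅐ - 4/7) = -1*(-3/7) = 3/7)
o(q, H) = √(-23 + H) (o(q, H) = √(H - 23) = √(-23 + H))
(13471 - 7*6*30) + o(112, x(-4)) = (13471 - 7*6*30) + √(-23 + 3/7) = (13471 - 42*30) + √(-158/7) = (13471 - 1260) + I*√1106/7 = 12211 + I*√1106/7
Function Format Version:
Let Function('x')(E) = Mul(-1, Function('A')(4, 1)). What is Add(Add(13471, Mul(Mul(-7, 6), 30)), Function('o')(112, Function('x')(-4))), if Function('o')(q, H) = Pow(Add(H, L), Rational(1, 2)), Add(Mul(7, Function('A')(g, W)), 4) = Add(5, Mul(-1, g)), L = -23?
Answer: Add(12211, Mul(Rational(1, 7), I, Pow(1106, Rational(1, 2)))) ≈ Add(12211., Mul(4.7509, I))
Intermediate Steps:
Function('A')(g, W) = Add(Rational(1, 7), Mul(Rational(-1, 7), g)) (Function('A')(g, W) = Add(Rational(-4, 7), Mul(Rational(1, 7), Add(5, Mul(-1, g)))) = Add(Rational(-4, 7), Add(Rational(5, 7), Mul(Rational(-1, 7), g))) = Add(Rational(1, 7), Mul(Rational(-1, 7), g)))
Function('x')(E) = Rational(3, 7) (Function('x')(E) = Mul(-1, Add(Rational(1, 7), Mul(Rational(-1, 7), 4))) = Mul(-1, Add(Rational(1, 7), Rational(-4, 7))) = Mul(-1, Rational(-3, 7)) = Rational(3, 7))
Function('o')(q, H) = Pow(Add(-23, H), Rational(1, 2)) (Function('o')(q, H) = Pow(Add(H, -23), Rational(1, 2)) = Pow(Add(-23, H), Rational(1, 2)))
Add(Add(13471, Mul(Mul(-7, 6), 30)), Function('o')(112, Function('x')(-4))) = Add(Add(13471, Mul(Mul(-7, 6), 30)), Pow(Add(-23, Rational(3, 7)), Rational(1, 2))) = Add(Add(13471, Mul(-42, 30)), Pow(Rational(-158, 7), Rational(1, 2))) = Add(Add(13471, -1260), Mul(Rational(1, 7), I, Pow(1106, Rational(1, 2)))) = Add(12211, Mul(Rational(1, 7), I, Pow(1106, Rational(1, 2))))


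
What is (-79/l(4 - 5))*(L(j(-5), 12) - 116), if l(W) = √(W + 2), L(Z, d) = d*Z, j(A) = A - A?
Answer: 9164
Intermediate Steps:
j(A) = 0
L(Z, d) = Z*d
l(W) = √(2 + W)
(-79/l(4 - 5))*(L(j(-5), 12) - 116) = (-79/√(2 + (4 - 5)))*(0*12 - 116) = (-79/√(2 - 1))*(0 - 116) = -79/(√1)*(-116) = -79/1*(-116) = -79*1*(-116) = -79*(-116) = 9164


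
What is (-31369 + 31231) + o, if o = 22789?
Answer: 22651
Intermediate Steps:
(-31369 + 31231) + o = (-31369 + 31231) + 22789 = -138 + 22789 = 22651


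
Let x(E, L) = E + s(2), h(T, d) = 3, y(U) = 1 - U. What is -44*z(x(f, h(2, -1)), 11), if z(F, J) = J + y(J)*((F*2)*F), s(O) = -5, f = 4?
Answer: 396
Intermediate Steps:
x(E, L) = -5 + E (x(E, L) = E - 5 = -5 + E)
z(F, J) = J + 2*F**2*(1 - J) (z(F, J) = J + (1 - J)*((F*2)*F) = J + (1 - J)*((2*F)*F) = J + (1 - J)*(2*F**2) = J + 2*F**2*(1 - J))
-44*z(x(f, h(2, -1)), 11) = -44*(11 + 2*(-5 + 4)**2*(1 - 1*11)) = -44*(11 + 2*(-1)**2*(1 - 11)) = -44*(11 + 2*1*(-10)) = -44*(11 - 20) = -44*(-9) = 396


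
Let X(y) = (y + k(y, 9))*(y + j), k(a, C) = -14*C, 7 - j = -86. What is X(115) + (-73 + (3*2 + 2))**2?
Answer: 1937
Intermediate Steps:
j = 93 (j = 7 - 1*(-86) = 7 + 86 = 93)
X(y) = (-126 + y)*(93 + y) (X(y) = (y - 14*9)*(y + 93) = (y - 126)*(93 + y) = (-126 + y)*(93 + y))
X(115) + (-73 + (3*2 + 2))**2 = (-11718 + 115**2 - 33*115) + (-73 + (3*2 + 2))**2 = (-11718 + 13225 - 3795) + (-73 + (6 + 2))**2 = -2288 + (-73 + 8)**2 = -2288 + (-65)**2 = -2288 + 4225 = 1937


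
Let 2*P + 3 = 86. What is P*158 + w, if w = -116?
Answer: 6441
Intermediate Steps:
P = 83/2 (P = -3/2 + (½)*86 = -3/2 + 43 = 83/2 ≈ 41.500)
P*158 + w = (83/2)*158 - 116 = 6557 - 116 = 6441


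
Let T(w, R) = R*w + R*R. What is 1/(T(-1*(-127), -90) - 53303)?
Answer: -1/56633 ≈ -1.7658e-5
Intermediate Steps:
T(w, R) = R**2 + R*w (T(w, R) = R*w + R**2 = R**2 + R*w)
1/(T(-1*(-127), -90) - 53303) = 1/(-90*(-90 - 1*(-127)) - 53303) = 1/(-90*(-90 + 127) - 53303) = 1/(-90*37 - 53303) = 1/(-3330 - 53303) = 1/(-56633) = -1/56633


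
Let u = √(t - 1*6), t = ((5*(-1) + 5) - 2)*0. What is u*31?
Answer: 31*I*√6 ≈ 75.934*I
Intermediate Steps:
t = 0 (t = ((-5 + 5) - 2)*0 = (0 - 2)*0 = -2*0 = 0)
u = I*√6 (u = √(0 - 1*6) = √(0 - 6) = √(-6) = I*√6 ≈ 2.4495*I)
u*31 = (I*√6)*31 = 31*I*√6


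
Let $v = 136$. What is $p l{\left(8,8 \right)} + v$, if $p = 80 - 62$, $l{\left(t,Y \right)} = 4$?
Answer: $208$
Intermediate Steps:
$p = 18$ ($p = 80 - 62 = 18$)
$p l{\left(8,8 \right)} + v = 18 \cdot 4 + 136 = 72 + 136 = 208$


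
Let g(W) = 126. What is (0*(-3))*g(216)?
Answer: 0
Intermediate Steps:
(0*(-3))*g(216) = (0*(-3))*126 = 0*126 = 0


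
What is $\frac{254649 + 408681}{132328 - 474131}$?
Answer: $- \frac{663330}{341803} \approx -1.9407$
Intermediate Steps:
$\frac{254649 + 408681}{132328 - 474131} = \frac{663330}{-341803} = 663330 \left(- \frac{1}{341803}\right) = - \frac{663330}{341803}$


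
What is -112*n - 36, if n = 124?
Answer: -13924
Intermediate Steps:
-112*n - 36 = -112*124 - 36 = -13888 - 36 = -13924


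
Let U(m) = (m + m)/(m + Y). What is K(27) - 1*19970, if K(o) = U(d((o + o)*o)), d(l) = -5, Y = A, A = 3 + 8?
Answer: -59915/3 ≈ -19972.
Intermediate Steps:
A = 11
Y = 11
U(m) = 2*m/(11 + m) (U(m) = (m + m)/(m + 11) = (2*m)/(11 + m) = 2*m/(11 + m))
K(o) = -5/3 (K(o) = 2*(-5)/(11 - 5) = 2*(-5)/6 = 2*(-5)*(1/6) = -5/3)
K(27) - 1*19970 = -5/3 - 1*19970 = -5/3 - 19970 = -59915/3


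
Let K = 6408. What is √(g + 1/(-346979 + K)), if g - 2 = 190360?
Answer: √22079823022836271/340571 ≈ 436.30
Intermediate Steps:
g = 190362 (g = 2 + 190360 = 190362)
√(g + 1/(-346979 + K)) = √(190362 + 1/(-346979 + 6408)) = √(190362 + 1/(-340571)) = √(190362 - 1/340571) = √(64831776701/340571) = √22079823022836271/340571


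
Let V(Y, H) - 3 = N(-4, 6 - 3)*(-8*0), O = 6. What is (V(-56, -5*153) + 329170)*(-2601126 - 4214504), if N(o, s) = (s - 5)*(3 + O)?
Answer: -2243521373990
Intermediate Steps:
N(o, s) = -45 + 9*s (N(o, s) = (s - 5)*(3 + 6) = (-5 + s)*9 = -45 + 9*s)
V(Y, H) = 3 (V(Y, H) = 3 + (-45 + 9*(6 - 3))*(-8*0) = 3 + (-45 + 9*3)*0 = 3 + (-45 + 27)*0 = 3 - 18*0 = 3 + 0 = 3)
(V(-56, -5*153) + 329170)*(-2601126 - 4214504) = (3 + 329170)*(-2601126 - 4214504) = 329173*(-6815630) = -2243521373990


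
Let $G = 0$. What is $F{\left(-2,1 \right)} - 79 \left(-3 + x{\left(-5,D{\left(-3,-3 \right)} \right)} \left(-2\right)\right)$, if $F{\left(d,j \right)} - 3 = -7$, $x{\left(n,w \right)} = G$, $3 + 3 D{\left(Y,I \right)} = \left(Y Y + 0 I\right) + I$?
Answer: $233$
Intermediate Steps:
$D{\left(Y,I \right)} = -1 + \frac{I}{3} + \frac{Y^{2}}{3}$ ($D{\left(Y,I \right)} = -1 + \frac{\left(Y Y + 0 I\right) + I}{3} = -1 + \frac{\left(Y^{2} + 0\right) + I}{3} = -1 + \frac{Y^{2} + I}{3} = -1 + \frac{I + Y^{2}}{3} = -1 + \left(\frac{I}{3} + \frac{Y^{2}}{3}\right) = -1 + \frac{I}{3} + \frac{Y^{2}}{3}$)
$x{\left(n,w \right)} = 0$
$F{\left(d,j \right)} = -4$ ($F{\left(d,j \right)} = 3 - 7 = -4$)
$F{\left(-2,1 \right)} - 79 \left(-3 + x{\left(-5,D{\left(-3,-3 \right)} \right)} \left(-2\right)\right) = -4 - 79 \left(-3 + 0 \left(-2\right)\right) = -4 - 79 \left(-3 + 0\right) = -4 - -237 = -4 + 237 = 233$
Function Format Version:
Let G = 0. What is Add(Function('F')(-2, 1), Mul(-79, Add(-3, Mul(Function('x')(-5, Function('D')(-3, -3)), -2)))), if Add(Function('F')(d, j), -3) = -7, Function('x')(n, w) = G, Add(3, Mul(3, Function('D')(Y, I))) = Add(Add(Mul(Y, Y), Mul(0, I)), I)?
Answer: 233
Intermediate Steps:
Function('D')(Y, I) = Add(-1, Mul(Rational(1, 3), I), Mul(Rational(1, 3), Pow(Y, 2))) (Function('D')(Y, I) = Add(-1, Mul(Rational(1, 3), Add(Add(Mul(Y, Y), Mul(0, I)), I))) = Add(-1, Mul(Rational(1, 3), Add(Add(Pow(Y, 2), 0), I))) = Add(-1, Mul(Rational(1, 3), Add(Pow(Y, 2), I))) = Add(-1, Mul(Rational(1, 3), Add(I, Pow(Y, 2)))) = Add(-1, Add(Mul(Rational(1, 3), I), Mul(Rational(1, 3), Pow(Y, 2)))) = Add(-1, Mul(Rational(1, 3), I), Mul(Rational(1, 3), Pow(Y, 2))))
Function('x')(n, w) = 0
Function('F')(d, j) = -4 (Function('F')(d, j) = Add(3, -7) = -4)
Add(Function('F')(-2, 1), Mul(-79, Add(-3, Mul(Function('x')(-5, Function('D')(-3, -3)), -2)))) = Add(-4, Mul(-79, Add(-3, Mul(0, -2)))) = Add(-4, Mul(-79, Add(-3, 0))) = Add(-4, Mul(-79, -3)) = Add(-4, 237) = 233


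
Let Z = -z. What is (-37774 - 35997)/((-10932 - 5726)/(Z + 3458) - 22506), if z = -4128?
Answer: 279813403/85373587 ≈ 3.2775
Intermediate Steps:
Z = 4128 (Z = -1*(-4128) = 4128)
(-37774 - 35997)/((-10932 - 5726)/(Z + 3458) - 22506) = (-37774 - 35997)/((-10932 - 5726)/(4128 + 3458) - 22506) = -73771/(-16658/7586 - 22506) = -73771/(-16658*1/7586 - 22506) = -73771/(-8329/3793 - 22506) = -73771/(-85373587/3793) = -73771*(-3793/85373587) = 279813403/85373587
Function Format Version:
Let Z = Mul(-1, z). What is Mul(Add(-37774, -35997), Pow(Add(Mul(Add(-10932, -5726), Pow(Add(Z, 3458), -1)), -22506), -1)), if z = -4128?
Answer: Rational(279813403, 85373587) ≈ 3.2775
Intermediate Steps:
Z = 4128 (Z = Mul(-1, -4128) = 4128)
Mul(Add(-37774, -35997), Pow(Add(Mul(Add(-10932, -5726), Pow(Add(Z, 3458), -1)), -22506), -1)) = Mul(Add(-37774, -35997), Pow(Add(Mul(Add(-10932, -5726), Pow(Add(4128, 3458), -1)), -22506), -1)) = Mul(-73771, Pow(Add(Mul(-16658, Pow(7586, -1)), -22506), -1)) = Mul(-73771, Pow(Add(Mul(-16658, Rational(1, 7586)), -22506), -1)) = Mul(-73771, Pow(Add(Rational(-8329, 3793), -22506), -1)) = Mul(-73771, Pow(Rational(-85373587, 3793), -1)) = Mul(-73771, Rational(-3793, 85373587)) = Rational(279813403, 85373587)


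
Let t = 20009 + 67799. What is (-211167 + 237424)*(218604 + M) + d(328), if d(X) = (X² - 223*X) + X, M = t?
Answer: 8045494652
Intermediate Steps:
t = 87808
M = 87808
d(X) = X² - 222*X
(-211167 + 237424)*(218604 + M) + d(328) = (-211167 + 237424)*(218604 + 87808) + 328*(-222 + 328) = 26257*306412 + 328*106 = 8045459884 + 34768 = 8045494652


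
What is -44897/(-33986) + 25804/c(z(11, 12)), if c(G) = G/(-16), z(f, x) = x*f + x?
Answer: -876570671/305874 ≈ -2865.8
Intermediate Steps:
z(f, x) = x + f*x (z(f, x) = f*x + x = x + f*x)
c(G) = -G/16 (c(G) = G*(-1/16) = -G/16)
-44897/(-33986) + 25804/c(z(11, 12)) = -44897/(-33986) + 25804/((-3*(1 + 11)/4)) = -44897*(-1/33986) + 25804/((-3*12/4)) = 44897/33986 + 25804/((-1/16*144)) = 44897/33986 + 25804/(-9) = 44897/33986 + 25804*(-⅑) = 44897/33986 - 25804/9 = -876570671/305874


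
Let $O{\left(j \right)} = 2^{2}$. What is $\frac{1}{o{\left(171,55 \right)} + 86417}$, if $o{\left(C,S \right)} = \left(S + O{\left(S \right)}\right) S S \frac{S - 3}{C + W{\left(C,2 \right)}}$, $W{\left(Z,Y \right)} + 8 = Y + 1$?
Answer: $\frac{83}{11812961} \approx 7.0262 \cdot 10^{-6}$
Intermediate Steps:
$O{\left(j \right)} = 4$
$W{\left(Z,Y \right)} = -7 + Y$ ($W{\left(Z,Y \right)} = -8 + \left(Y + 1\right) = -8 + \left(1 + Y\right) = -7 + Y$)
$o{\left(C,S \right)} = \frac{S^{2} \left(-3 + S\right) \left(4 + S\right)}{-5 + C}$ ($o{\left(C,S \right)} = \left(S + 4\right) S S \frac{S - 3}{C + \left(-7 + 2\right)} = \left(4 + S\right) S S \frac{-3 + S}{C - 5} = S \left(4 + S\right) S \frac{-3 + S}{-5 + C} = S^{2} \left(4 + S\right) \frac{-3 + S}{-5 + C} = \frac{S^{2} \left(-3 + S\right) \left(4 + S\right)}{-5 + C}$)
$\frac{1}{o{\left(171,55 \right)} + 86417} = \frac{1}{\frac{55^{2} \left(-12 + 55 + 55^{2}\right)}{-5 + 171} + 86417} = \frac{1}{\frac{3025 \left(-12 + 55 + 3025\right)}{166} + 86417} = \frac{1}{3025 \cdot \frac{1}{166} \cdot 3068 + 86417} = \frac{1}{\frac{4640350}{83} + 86417} = \frac{1}{\frac{11812961}{83}} = \frac{83}{11812961}$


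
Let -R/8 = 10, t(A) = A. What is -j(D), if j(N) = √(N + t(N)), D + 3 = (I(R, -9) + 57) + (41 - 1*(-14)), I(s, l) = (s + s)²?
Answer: -√51418 ≈ -226.76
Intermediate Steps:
R = -80 (R = -8*10 = -80)
I(s, l) = 4*s² (I(s, l) = (2*s)² = 4*s²)
D = 25709 (D = -3 + ((4*(-80)² + 57) + (41 - 1*(-14))) = -3 + ((4*6400 + 57) + (41 + 14)) = -3 + ((25600 + 57) + 55) = -3 + (25657 + 55) = -3 + 25712 = 25709)
j(N) = √2*√N (j(N) = √(N + N) = √(2*N) = √2*√N)
-j(D) = -√2*√25709 = -√51418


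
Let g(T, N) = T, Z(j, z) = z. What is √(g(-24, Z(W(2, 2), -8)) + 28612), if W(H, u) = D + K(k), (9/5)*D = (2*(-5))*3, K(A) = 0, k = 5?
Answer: 2*√7147 ≈ 169.08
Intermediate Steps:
D = -50/3 (D = 5*((2*(-5))*3)/9 = 5*(-10*3)/9 = (5/9)*(-30) = -50/3 ≈ -16.667)
W(H, u) = -50/3 (W(H, u) = -50/3 + 0 = -50/3)
√(g(-24, Z(W(2, 2), -8)) + 28612) = √(-24 + 28612) = √28588 = 2*√7147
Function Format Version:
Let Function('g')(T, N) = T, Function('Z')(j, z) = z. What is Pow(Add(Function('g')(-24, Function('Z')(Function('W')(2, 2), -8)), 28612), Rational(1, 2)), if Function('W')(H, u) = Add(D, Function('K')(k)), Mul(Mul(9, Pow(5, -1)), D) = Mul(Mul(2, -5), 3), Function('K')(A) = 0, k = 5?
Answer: Mul(2, Pow(7147, Rational(1, 2))) ≈ 169.08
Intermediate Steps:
D = Rational(-50, 3) (D = Mul(Rational(5, 9), Mul(Mul(2, -5), 3)) = Mul(Rational(5, 9), Mul(-10, 3)) = Mul(Rational(5, 9), -30) = Rational(-50, 3) ≈ -16.667)
Function('W')(H, u) = Rational(-50, 3) (Function('W')(H, u) = Add(Rational(-50, 3), 0) = Rational(-50, 3))
Pow(Add(Function('g')(-24, Function('Z')(Function('W')(2, 2), -8)), 28612), Rational(1, 2)) = Pow(Add(-24, 28612), Rational(1, 2)) = Pow(28588, Rational(1, 2)) = Mul(2, Pow(7147, Rational(1, 2)))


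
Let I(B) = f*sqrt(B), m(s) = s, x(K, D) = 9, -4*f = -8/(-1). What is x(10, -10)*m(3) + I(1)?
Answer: 25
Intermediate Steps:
f = -2 (f = -(-2)/(-1) = -(-2)*(-1) = -1/4*8 = -2)
I(B) = -2*sqrt(B)
x(10, -10)*m(3) + I(1) = 9*3 - 2*sqrt(1) = 27 - 2*1 = 27 - 2 = 25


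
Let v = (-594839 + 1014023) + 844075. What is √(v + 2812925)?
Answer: 2*√1019046 ≈ 2019.0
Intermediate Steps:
v = 1263259 (v = 419184 + 844075 = 1263259)
√(v + 2812925) = √(1263259 + 2812925) = √4076184 = 2*√1019046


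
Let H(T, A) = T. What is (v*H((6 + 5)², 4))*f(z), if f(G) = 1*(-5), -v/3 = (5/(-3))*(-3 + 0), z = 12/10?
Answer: 9075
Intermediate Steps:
z = 6/5 (z = 12*(⅒) = 6/5 ≈ 1.2000)
v = -15 (v = -3*5/(-3)*(-3 + 0) = -3*5*(-⅓)*(-3) = -(-5)*(-3) = -3*5 = -15)
f(G) = -5
(v*H((6 + 5)², 4))*f(z) = -15*(6 + 5)²*(-5) = -15*11²*(-5) = -15*121*(-5) = -1815*(-5) = 9075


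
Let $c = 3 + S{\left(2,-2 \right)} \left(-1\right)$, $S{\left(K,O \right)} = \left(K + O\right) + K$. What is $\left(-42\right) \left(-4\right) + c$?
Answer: $169$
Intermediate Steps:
$S{\left(K,O \right)} = O + 2 K$
$c = 1$ ($c = 3 + \left(-2 + 2 \cdot 2\right) \left(-1\right) = 3 + \left(-2 + 4\right) \left(-1\right) = 3 + 2 \left(-1\right) = 3 - 2 = 1$)
$\left(-42\right) \left(-4\right) + c = \left(-42\right) \left(-4\right) + 1 = 168 + 1 = 169$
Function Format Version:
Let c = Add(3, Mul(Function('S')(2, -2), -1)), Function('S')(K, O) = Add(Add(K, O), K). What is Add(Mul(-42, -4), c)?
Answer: 169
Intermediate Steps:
Function('S')(K, O) = Add(O, Mul(2, K))
c = 1 (c = Add(3, Mul(Add(-2, Mul(2, 2)), -1)) = Add(3, Mul(Add(-2, 4), -1)) = Add(3, Mul(2, -1)) = Add(3, -2) = 1)
Add(Mul(-42, -4), c) = Add(Mul(-42, -4), 1) = Add(168, 1) = 169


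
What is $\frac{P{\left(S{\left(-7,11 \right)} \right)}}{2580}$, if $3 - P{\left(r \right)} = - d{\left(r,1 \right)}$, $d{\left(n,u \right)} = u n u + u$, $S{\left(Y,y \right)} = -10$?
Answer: $- \frac{1}{430} \approx -0.0023256$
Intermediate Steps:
$d{\left(n,u \right)} = u + n u^{2}$ ($d{\left(n,u \right)} = n u u + u = n u^{2} + u = u + n u^{2}$)
$P{\left(r \right)} = 4 + r$ ($P{\left(r \right)} = 3 - - 1 \left(1 + r 1\right) = 3 - - 1 \left(1 + r\right) = 3 - - (1 + r) = 3 - \left(-1 - r\right) = 3 + \left(1 + r\right) = 4 + r$)
$\frac{P{\left(S{\left(-7,11 \right)} \right)}}{2580} = \frac{4 - 10}{2580} = \left(-6\right) \frac{1}{2580} = - \frac{1}{430}$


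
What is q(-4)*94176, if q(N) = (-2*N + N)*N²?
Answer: 6027264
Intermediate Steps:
q(N) = -N³ (q(N) = (-N)*N² = -N³)
q(-4)*94176 = -1*(-4)³*94176 = -1*(-64)*94176 = 64*94176 = 6027264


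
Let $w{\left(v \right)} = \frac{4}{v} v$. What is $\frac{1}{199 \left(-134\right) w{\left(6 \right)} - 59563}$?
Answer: $- \frac{1}{166227} \approx -6.0159 \cdot 10^{-6}$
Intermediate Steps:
$w{\left(v \right)} = 4$
$\frac{1}{199 \left(-134\right) w{\left(6 \right)} - 59563} = \frac{1}{199 \left(-134\right) 4 - 59563} = \frac{1}{\left(-26666\right) 4 - 59563} = \frac{1}{-106664 - 59563} = \frac{1}{-166227} = - \frac{1}{166227}$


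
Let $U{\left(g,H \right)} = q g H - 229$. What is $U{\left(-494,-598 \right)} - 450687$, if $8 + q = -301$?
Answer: $-91733224$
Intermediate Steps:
$q = -309$ ($q = -8 - 301 = -309$)
$U{\left(g,H \right)} = -229 - 309 H g$ ($U{\left(g,H \right)} = - 309 g H - 229 = - 309 H g - 229 = -229 - 309 H g$)
$U{\left(-494,-598 \right)} - 450687 = \left(-229 - \left(-184782\right) \left(-494\right)\right) - 450687 = \left(-229 - 91282308\right) - 450687 = -91282537 - 450687 = -91733224$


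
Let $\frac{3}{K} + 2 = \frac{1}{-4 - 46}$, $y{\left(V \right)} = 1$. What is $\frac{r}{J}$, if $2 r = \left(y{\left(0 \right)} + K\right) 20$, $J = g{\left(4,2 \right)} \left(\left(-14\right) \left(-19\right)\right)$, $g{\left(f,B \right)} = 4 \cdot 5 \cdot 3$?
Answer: $- \frac{7}{23028} \approx -0.00030398$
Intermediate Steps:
$g{\left(f,B \right)} = 60$ ($g{\left(f,B \right)} = 20 \cdot 3 = 60$)
$K = - \frac{150}{101}$ ($K = \frac{3}{-2 + \frac{1}{-4 - 46}} = \frac{3}{-2 + \frac{1}{-50}} = \frac{3}{-2 - \frac{1}{50}} = \frac{3}{- \frac{101}{50}} = 3 \left(- \frac{50}{101}\right) = - \frac{150}{101} \approx -1.4851$)
$J = 15960$ ($J = 60 \left(\left(-14\right) \left(-19\right)\right) = 60 \cdot 266 = 15960$)
$r = - \frac{490}{101}$ ($r = \frac{\left(1 - \frac{150}{101}\right) 20}{2} = \frac{\left(- \frac{49}{101}\right) 20}{2} = \frac{1}{2} \left(- \frac{980}{101}\right) = - \frac{490}{101} \approx -4.8515$)
$\frac{r}{J} = - \frac{490}{101 \cdot 15960} = \left(- \frac{490}{101}\right) \frac{1}{15960} = - \frac{7}{23028}$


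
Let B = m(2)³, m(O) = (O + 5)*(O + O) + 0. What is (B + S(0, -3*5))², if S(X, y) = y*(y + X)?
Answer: 491819329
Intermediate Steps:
m(O) = 2*O*(5 + O) (m(O) = (5 + O)*(2*O) + 0 = 2*O*(5 + O) + 0 = 2*O*(5 + O))
S(X, y) = y*(X + y)
B = 21952 (B = (2*2*(5 + 2))³ = (2*2*7)³ = 28³ = 21952)
(B + S(0, -3*5))² = (21952 + (-3*5)*(0 - 3*5))² = (21952 - 15*(0 - 15))² = (21952 - 15*(-15))² = (21952 + 225)² = 22177² = 491819329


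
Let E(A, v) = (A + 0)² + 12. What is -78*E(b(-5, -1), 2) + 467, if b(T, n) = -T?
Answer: -2419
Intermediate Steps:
E(A, v) = 12 + A² (E(A, v) = A² + 12 = 12 + A²)
-78*E(b(-5, -1), 2) + 467 = -78*(12 + (-1*(-5))²) + 467 = -78*(12 + 5²) + 467 = -78*(12 + 25) + 467 = -78*37 + 467 = -2886 + 467 = -2419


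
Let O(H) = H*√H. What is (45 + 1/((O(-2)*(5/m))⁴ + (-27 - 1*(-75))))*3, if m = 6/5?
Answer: 211462623/1566388 ≈ 135.00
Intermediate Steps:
m = 6/5 (m = 6*(⅕) = 6/5 ≈ 1.2000)
O(H) = H^(3/2)
(45 + 1/((O(-2)*(5/m))⁴ + (-27 - 1*(-75))))*3 = (45 + 1/(((-2)^(3/2)*(5/(6/5)))⁴ + (-27 - 1*(-75))))*3 = (45 + 1/(((-2*I*√2)*(5*(⅚)))⁴ + (-27 + 75)))*3 = (45 + 1/((-2*I*√2*(25/6))⁴ + 48))*3 = (45 + 1/((-25*I*√2/3)⁴ + 48))*3 = (45 + 1/(1562500/81 + 48))*3 = (45 + 1/(1566388/81))*3 = (45 + 81/1566388)*3 = (70487541/1566388)*3 = 211462623/1566388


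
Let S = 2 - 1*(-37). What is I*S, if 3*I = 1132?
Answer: 14716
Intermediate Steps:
I = 1132/3 (I = (⅓)*1132 = 1132/3 ≈ 377.33)
S = 39 (S = 2 + 37 = 39)
I*S = (1132/3)*39 = 14716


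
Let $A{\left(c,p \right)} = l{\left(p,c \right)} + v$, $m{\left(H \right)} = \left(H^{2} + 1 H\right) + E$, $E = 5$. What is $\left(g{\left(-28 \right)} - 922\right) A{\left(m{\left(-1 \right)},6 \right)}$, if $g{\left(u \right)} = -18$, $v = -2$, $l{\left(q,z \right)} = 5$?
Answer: $-2820$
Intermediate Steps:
$m{\left(H \right)} = 5 + H + H^{2}$ ($m{\left(H \right)} = \left(H^{2} + 1 H\right) + 5 = \left(H^{2} + H\right) + 5 = \left(H + H^{2}\right) + 5 = 5 + H + H^{2}$)
$A{\left(c,p \right)} = 3$ ($A{\left(c,p \right)} = 5 - 2 = 3$)
$\left(g{\left(-28 \right)} - 922\right) A{\left(m{\left(-1 \right)},6 \right)} = \left(-18 - 922\right) 3 = \left(-940\right) 3 = -2820$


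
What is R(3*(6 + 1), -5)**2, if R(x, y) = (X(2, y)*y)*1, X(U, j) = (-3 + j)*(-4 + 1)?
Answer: 14400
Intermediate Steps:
X(U, j) = 9 - 3*j (X(U, j) = (-3 + j)*(-3) = 9 - 3*j)
R(x, y) = y*(9 - 3*y) (R(x, y) = ((9 - 3*y)*y)*1 = (y*(9 - 3*y))*1 = y*(9 - 3*y))
R(3*(6 + 1), -5)**2 = (3*(-5)*(3 - 1*(-5)))**2 = (3*(-5)*(3 + 5))**2 = (3*(-5)*8)**2 = (-120)**2 = 14400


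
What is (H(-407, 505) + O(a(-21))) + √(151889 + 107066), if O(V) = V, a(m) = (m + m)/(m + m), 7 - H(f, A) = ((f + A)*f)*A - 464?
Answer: 20142902 + √258955 ≈ 2.0143e+7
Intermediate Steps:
H(f, A) = 471 - A*f*(A + f) (H(f, A) = 7 - (((f + A)*f)*A - 464) = 7 - (((A + f)*f)*A - 464) = 7 - ((f*(A + f))*A - 464) = 7 - (A*f*(A + f) - 464) = 7 - (-464 + A*f*(A + f)) = 7 + (464 - A*f*(A + f)) = 471 - A*f*(A + f))
a(m) = 1 (a(m) = (2*m)/((2*m)) = (2*m)*(1/(2*m)) = 1)
(H(-407, 505) + O(a(-21))) + √(151889 + 107066) = ((471 - 1*505*(-407)² - 1*(-407)*505²) + 1) + √(151889 + 107066) = ((471 - 1*505*165649 - 1*(-407)*255025) + 1) + √258955 = ((471 - 83652745 + 103795175) + 1) + √258955 = (20142901 + 1) + √258955 = 20142902 + √258955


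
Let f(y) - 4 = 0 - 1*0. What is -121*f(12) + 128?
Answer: -356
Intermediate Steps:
f(y) = 4 (f(y) = 4 + (0 - 1*0) = 4 + (0 + 0) = 4 + 0 = 4)
-121*f(12) + 128 = -121*4 + 128 = -484 + 128 = -356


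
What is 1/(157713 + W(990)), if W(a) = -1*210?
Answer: 1/157503 ≈ 6.3491e-6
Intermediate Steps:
W(a) = -210
1/(157713 + W(990)) = 1/(157713 - 210) = 1/157503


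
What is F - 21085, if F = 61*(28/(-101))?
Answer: -2131293/101 ≈ -21102.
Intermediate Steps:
F = -1708/101 (F = 61*(28*(-1/101)) = 61*(-28/101) = -1708/101 ≈ -16.911)
F - 21085 = -1708/101 - 21085 = -2131293/101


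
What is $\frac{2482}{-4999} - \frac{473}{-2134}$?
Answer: $- \frac{266551}{969806} \approx -0.27485$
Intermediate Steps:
$\frac{2482}{-4999} - \frac{473}{-2134} = 2482 \left(- \frac{1}{4999}\right) - - \frac{43}{194} = - \frac{2482}{4999} + \frac{43}{194} = - \frac{266551}{969806}$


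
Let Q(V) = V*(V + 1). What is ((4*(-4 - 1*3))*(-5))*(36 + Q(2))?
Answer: 5880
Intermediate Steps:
Q(V) = V*(1 + V)
((4*(-4 - 1*3))*(-5))*(36 + Q(2)) = ((4*(-4 - 1*3))*(-5))*(36 + 2*(1 + 2)) = ((4*(-4 - 3))*(-5))*(36 + 2*3) = ((4*(-7))*(-5))*(36 + 6) = -28*(-5)*42 = 140*42 = 5880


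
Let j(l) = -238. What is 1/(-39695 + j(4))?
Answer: -1/39933 ≈ -2.5042e-5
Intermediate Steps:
1/(-39695 + j(4)) = 1/(-39695 - 238) = 1/(-39933) = -1/39933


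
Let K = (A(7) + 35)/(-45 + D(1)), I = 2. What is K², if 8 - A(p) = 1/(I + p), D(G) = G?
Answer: 37249/39204 ≈ 0.95013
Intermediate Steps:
A(p) = 8 - 1/(2 + p)
K = -193/198 (K = ((15 + 8*7)/(2 + 7) + 35)/(-45 + 1) = ((15 + 56)/9 + 35)/(-44) = ((⅑)*71 + 35)*(-1/44) = (71/9 + 35)*(-1/44) = (386/9)*(-1/44) = -193/198 ≈ -0.97475)
K² = (-193/198)² = 37249/39204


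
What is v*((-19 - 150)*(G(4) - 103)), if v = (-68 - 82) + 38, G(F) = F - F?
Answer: -1949584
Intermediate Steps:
G(F) = 0
v = -112 (v = -150 + 38 = -112)
v*((-19 - 150)*(G(4) - 103)) = -112*(-19 - 150)*(0 - 103) = -(-18928)*(-103) = -112*17407 = -1949584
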